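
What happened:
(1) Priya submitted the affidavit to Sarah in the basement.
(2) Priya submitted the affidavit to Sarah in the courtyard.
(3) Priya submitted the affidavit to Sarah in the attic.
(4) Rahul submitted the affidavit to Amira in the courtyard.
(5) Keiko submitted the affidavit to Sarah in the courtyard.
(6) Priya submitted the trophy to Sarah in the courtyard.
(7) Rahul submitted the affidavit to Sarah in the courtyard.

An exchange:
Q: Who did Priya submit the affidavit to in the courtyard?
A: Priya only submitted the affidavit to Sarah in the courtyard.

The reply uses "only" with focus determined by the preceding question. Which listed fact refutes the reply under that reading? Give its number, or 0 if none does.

0

The question "Who did ... to ...?" targets the recipient, so in the reply the focus falls on "Sarah".
So "only" ranges over recipients; the rest (same agent, thing, setting (Priya / the affidavit / in the courtyard)) is presupposed.
No listed fact shares that background with another recipient. Nothing contradicts the reply.
(Fact (1) would refute a reading with focus on the setting — but that is not what the question asks.)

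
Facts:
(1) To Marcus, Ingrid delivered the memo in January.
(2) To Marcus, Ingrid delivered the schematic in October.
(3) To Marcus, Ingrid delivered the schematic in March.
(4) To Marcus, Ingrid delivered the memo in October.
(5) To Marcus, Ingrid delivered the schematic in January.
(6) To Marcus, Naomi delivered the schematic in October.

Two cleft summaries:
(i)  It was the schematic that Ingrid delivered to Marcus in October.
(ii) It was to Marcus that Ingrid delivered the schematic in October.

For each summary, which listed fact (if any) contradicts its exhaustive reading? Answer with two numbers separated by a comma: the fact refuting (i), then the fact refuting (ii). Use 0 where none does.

4, 0

Summary (i) focuses "the schematic" (the thing); background same agent, recipient, setting (Ingrid / Marcus / in October). Fact (4) matches that background with thing = the memo — refutes (i).
Summary (ii) focuses "Marcus" (the recipient); background same agent, thing, setting (Ingrid / the schematic / in October). No fact matches that background with a different recipient, so 0.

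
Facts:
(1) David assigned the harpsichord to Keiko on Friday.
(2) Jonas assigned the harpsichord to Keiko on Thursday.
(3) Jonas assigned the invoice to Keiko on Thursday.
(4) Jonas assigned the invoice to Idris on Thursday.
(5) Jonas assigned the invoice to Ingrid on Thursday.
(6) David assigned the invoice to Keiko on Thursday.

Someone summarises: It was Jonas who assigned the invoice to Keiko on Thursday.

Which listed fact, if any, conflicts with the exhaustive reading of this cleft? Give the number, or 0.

The cleft puts "Jonas" in focus and presupposes the open proposition with the invoice as thing and Keiko as recipient and on Thursday as setting.
Exhaustivity: Jonas is the only agent satisfying that background.
But fact (6) also has the invoice as thing and Keiko as recipient and on Thursday as setting, with agent = David — so the exhaustive reading fails.

6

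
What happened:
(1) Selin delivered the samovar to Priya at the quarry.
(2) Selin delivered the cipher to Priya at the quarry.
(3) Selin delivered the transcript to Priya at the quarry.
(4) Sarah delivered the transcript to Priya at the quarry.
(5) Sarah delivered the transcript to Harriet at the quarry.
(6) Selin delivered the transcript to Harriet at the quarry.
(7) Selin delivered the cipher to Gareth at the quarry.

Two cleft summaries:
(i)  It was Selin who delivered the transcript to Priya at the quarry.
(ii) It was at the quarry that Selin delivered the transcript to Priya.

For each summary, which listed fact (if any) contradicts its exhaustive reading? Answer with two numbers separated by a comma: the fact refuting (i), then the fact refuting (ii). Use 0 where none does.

(i): focus "Selin". Looking for same thing, recipient, setting (the transcript / Priya / at the quarry) with some other agent — fact (4) has Sarah there. Refuted.
(ii): focus "at the quarry". No fact shares same agent, thing, recipient (Selin / the transcript / Priya) with a different setting. 0.

4, 0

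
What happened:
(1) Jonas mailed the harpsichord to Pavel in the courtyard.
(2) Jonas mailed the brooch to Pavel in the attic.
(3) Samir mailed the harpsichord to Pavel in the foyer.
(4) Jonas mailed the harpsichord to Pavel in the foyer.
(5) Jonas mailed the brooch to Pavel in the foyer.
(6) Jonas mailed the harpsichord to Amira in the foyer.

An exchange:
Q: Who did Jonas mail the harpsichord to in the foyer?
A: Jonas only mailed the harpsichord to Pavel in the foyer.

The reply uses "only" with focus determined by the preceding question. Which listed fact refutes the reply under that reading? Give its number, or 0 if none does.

6

The question "Who did ... to ...?" targets the recipient, so in the reply the focus falls on "Pavel".
So "only" ranges over recipients; the rest (Jonas as agent and the harpsichord as thing and in the foyer as setting) is presupposed.
Fact (6) keeps Jonas as agent and the harpsichord as thing and in the foyer as setting but has recipient = Amira; that refutes the reply.
(Fact (5) would refute a reading with focus on the thing — but that is not what the question asks.)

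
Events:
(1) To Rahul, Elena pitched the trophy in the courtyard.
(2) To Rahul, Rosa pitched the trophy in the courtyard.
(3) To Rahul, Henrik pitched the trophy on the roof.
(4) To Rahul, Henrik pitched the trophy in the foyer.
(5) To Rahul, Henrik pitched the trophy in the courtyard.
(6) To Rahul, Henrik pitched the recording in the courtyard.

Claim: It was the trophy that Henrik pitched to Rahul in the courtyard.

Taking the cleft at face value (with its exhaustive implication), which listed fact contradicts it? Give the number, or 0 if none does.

6

The cleft puts "the trophy" in focus and presupposes the open proposition with agent = Henrik, recipient = Rahul, setting = in the courtyard.
The exhaustive reading says no other thing fits that background.
But fact (6) also has agent = Henrik, recipient = Rahul, setting = in the courtyard, with thing = the recording — so the exhaustive reading fails.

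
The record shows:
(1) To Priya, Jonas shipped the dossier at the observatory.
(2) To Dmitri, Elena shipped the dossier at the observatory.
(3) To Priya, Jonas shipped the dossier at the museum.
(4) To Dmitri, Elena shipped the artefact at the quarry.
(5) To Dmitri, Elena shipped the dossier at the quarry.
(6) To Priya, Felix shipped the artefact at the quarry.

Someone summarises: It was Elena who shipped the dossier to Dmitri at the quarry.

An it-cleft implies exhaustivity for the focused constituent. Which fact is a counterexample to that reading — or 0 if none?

Focus of the cleft: "Elena" (the agent). Presupposed background: the dossier as thing and Dmitri as recipient and at the quarry as setting.
The exhaustive reading says no other agent fits that background.
Every other fact differs from the presupposition on some backgrounded slot, so none challenges the exhaustivity.

0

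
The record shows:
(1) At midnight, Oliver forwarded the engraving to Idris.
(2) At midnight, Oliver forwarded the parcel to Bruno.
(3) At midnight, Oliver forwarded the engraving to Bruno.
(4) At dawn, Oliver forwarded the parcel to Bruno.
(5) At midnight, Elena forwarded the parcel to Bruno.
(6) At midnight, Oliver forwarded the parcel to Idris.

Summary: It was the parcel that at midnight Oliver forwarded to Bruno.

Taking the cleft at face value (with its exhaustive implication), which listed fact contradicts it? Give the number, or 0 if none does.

3

The cleft puts "the parcel" in focus and presupposes the open proposition with Oliver as agent and Bruno as recipient and at midnight as setting.
Exhaustivity: the parcel is the only thing satisfying that background.
But fact (3) also has Oliver as agent and Bruno as recipient and at midnight as setting, with thing = the engraving — so the exhaustive reading fails.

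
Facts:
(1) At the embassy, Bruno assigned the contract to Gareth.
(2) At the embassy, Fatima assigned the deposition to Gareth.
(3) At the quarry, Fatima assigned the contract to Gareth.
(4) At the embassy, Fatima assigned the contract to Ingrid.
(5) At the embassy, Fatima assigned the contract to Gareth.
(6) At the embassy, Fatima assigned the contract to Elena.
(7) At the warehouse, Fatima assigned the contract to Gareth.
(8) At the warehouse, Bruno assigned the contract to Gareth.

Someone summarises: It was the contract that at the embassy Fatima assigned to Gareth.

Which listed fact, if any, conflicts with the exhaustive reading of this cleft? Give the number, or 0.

The cleft puts "the contract" in focus and presupposes the open proposition with agent = Fatima, recipient = Gareth, setting = at the embassy.
The exhaustive reading says no other thing fits that background.
Fact (2) shares the background but with thing = the deposition; exhaustivity is violated.

2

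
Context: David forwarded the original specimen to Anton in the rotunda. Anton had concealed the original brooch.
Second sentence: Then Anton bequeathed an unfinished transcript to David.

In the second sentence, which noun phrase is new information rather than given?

an unfinished transcript

"Anton" and "David" in the second sentence are given — already mentioned in the context.
"an unfinished transcript" has no antecedent in the context; it is discourse-new (the indefinite article also signals a new referent).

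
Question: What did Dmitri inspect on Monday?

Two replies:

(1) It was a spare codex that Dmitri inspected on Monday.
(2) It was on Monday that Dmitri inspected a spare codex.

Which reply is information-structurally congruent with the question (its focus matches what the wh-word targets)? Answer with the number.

1

The question word "what" targets the direct object.
Option (1) clefts "a spare codex" — that matches what the question asks about.
Option (2) clefts "on Monday" — the time, not what was asked.
So the congruent reply is (1).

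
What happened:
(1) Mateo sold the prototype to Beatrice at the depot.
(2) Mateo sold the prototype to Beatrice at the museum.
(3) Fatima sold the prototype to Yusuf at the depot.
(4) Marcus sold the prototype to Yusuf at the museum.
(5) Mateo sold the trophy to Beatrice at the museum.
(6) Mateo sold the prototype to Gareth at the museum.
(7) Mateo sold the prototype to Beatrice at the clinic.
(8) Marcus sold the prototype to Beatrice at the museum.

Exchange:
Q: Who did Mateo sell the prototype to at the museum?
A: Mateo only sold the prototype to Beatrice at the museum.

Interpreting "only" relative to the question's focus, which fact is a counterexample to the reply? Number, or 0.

6

The question "Who did ... to ...?" targets the recipient, so in the reply the focus falls on "Beatrice".
So "only" ranges over recipients; the rest (agent = Mateo, thing = the prototype, setting = at the museum) is presupposed.
Fact (6) shares the background with a different recipient (Gareth) — counterexample.
(Fact (1) would refute a reading with focus on the setting — but that is not what the question asks.)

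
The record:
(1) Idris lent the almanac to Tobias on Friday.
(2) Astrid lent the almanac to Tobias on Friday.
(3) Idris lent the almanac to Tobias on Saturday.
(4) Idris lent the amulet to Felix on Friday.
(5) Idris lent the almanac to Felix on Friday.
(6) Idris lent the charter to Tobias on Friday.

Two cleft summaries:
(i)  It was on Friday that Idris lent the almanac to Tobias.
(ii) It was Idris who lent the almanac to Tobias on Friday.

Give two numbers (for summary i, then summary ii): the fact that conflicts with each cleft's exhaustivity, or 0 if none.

Summary (i) focuses "on Friday" (the setting); background Idris as agent and the almanac as thing and Tobias as recipient. Fact (3) matches that background with setting = on Saturday — refutes (i).
Summary (ii) focuses "Idris" (the agent); background the almanac as thing and Tobias as recipient and on Friday as setting. Fact (2) matches that background with agent = Astrid — refutes (ii).

3, 2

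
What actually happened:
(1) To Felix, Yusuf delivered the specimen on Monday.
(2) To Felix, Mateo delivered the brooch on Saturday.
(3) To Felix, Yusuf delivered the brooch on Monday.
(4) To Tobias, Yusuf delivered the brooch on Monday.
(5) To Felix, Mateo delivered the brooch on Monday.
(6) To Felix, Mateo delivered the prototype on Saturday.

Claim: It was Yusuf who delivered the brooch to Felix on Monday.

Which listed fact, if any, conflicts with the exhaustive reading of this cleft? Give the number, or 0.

5

Focus of the cleft: "Yusuf" (the agent). Presupposed background: the brooch as thing and Felix as recipient and on Monday as setting.
Exhaustivity: Yusuf is the only agent satisfying that background.
But fact (5) also has the brooch as thing and Felix as recipient and on Monday as setting, with agent = Mateo — so the exhaustive reading fails.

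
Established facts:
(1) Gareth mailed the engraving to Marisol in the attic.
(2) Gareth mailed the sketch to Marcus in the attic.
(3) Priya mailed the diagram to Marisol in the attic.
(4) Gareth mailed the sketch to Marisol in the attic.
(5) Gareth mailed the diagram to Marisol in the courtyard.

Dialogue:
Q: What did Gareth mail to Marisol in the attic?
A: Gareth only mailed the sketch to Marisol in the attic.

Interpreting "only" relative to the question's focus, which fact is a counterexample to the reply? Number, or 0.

Answering "What did ...?" puts focus on the thing — here, "the sketch".
So "only" ranges over things; the rest (agent = Gareth, recipient = Marisol, setting = in the attic) is presupposed.
Fact (1) keeps agent = Gareth, recipient = Marisol, setting = in the attic but has thing = the engraving; that refutes the reply.
(Fact (2) would refute a reading with focus on the recipient — but that is not what the question asks.)

1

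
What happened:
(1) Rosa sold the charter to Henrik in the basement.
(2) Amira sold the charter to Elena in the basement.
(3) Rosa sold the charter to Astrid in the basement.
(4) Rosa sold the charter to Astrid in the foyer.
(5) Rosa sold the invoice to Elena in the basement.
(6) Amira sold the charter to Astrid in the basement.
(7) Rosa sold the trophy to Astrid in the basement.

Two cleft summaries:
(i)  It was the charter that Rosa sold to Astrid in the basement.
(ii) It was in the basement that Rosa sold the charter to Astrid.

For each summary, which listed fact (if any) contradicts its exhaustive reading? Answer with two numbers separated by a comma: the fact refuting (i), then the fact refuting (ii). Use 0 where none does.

7, 4

(i): focus "the charter". Looking for same agent, recipient, setting (Rosa / Astrid / in the basement) with some other thing — fact (7) has the trophy there. Refuted.
(ii): focus "in the basement". Looking for same agent, thing, recipient (Rosa / the charter / Astrid) with some other setting — fact (4) has in the foyer there. Refuted.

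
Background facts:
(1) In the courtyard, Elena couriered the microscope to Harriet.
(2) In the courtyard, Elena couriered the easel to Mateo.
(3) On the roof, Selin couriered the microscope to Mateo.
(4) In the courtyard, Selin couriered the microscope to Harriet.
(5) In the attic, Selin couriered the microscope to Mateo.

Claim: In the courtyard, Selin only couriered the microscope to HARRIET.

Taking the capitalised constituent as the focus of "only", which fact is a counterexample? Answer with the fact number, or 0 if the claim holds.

0

Focus (in capitals) is "Harriet" — the recipient. "Only" excludes alternative recipients while holding fixed agent = Selin, thing = the microscope, setting = in the courtyard.
No fact matches agent = Selin, thing = the microscope, setting = in the courtyard with a different recipient — every other fact differs on at least one backgrounded slot. So no fact refutes it.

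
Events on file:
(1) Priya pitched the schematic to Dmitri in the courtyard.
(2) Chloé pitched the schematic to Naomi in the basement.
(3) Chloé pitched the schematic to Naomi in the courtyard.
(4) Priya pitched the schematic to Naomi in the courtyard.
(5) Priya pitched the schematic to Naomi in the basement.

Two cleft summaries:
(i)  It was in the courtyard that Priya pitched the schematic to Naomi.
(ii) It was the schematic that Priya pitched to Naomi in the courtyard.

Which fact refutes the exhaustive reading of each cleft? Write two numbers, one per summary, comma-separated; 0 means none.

5, 0

(i): focus "in the courtyard". Looking for Priya as agent and the schematic as thing and Naomi as recipient with some other setting — fact (5) has in the basement there. Refuted.
(ii): focus "the schematic". No fact shares Priya as agent and Naomi as recipient and in the courtyard as setting with a different thing. 0.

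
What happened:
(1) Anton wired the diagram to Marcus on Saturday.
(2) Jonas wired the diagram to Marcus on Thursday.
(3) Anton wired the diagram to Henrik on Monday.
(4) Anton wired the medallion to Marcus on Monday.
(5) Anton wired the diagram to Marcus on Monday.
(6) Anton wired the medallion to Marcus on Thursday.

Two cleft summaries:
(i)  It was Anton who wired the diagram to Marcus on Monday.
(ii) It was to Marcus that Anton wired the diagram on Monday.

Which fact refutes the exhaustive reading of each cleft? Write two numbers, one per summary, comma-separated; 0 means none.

0, 3

Summary (i) focuses "Anton" (the agent); background same thing, recipient, setting (the diagram / Marcus / on Monday). No fact matches that background with a different agent, so 0.
Summary (ii) focuses "Marcus" (the recipient); background same agent, thing, setting (Anton / the diagram / on Monday). Fact (3) matches that background with recipient = Henrik — refutes (ii).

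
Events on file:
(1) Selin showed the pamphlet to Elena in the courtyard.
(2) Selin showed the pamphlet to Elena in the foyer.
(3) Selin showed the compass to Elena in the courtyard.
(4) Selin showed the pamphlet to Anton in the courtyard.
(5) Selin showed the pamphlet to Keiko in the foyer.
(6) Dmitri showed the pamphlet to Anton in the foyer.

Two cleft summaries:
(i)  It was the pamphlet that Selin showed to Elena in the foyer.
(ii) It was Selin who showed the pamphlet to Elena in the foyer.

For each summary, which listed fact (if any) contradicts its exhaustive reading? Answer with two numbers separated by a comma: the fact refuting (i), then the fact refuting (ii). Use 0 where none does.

0, 0

Summary (i) focuses "the pamphlet" (the thing); background same agent, recipient, setting (Selin / Elena / in the foyer). No fact matches that background with a different thing, so 0.
Summary (ii) focuses "Selin" (the agent); background same thing, recipient, setting (the pamphlet / Elena / in the foyer). No fact matches that background with a different agent, so 0.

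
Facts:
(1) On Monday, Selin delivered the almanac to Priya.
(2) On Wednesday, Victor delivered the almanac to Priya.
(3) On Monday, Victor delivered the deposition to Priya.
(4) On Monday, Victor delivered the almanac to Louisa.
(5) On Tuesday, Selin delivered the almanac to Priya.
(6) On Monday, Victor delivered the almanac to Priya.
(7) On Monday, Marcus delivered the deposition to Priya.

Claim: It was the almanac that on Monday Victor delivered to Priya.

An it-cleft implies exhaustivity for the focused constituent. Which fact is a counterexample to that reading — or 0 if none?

Focus of the cleft: "the almanac" (the thing). Presupposed background: agent = Victor, recipient = Priya, setting = on Monday.
Exhaustivity: the almanac is the only thing satisfying that background.
But fact (3) also has agent = Victor, recipient = Priya, setting = on Monday, with thing = the deposition — so the exhaustive reading fails.

3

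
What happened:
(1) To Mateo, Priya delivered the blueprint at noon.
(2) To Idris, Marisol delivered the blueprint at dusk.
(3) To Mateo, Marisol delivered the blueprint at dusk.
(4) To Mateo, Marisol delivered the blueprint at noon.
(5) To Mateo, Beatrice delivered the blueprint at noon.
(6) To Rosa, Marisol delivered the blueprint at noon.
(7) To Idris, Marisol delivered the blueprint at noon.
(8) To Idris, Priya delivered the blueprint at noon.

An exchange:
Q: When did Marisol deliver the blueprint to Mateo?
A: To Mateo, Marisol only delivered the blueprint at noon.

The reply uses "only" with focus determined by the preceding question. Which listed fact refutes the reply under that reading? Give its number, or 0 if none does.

3

Answering "When did ...?" puts focus on the setting — here, "at noon".
"Only" then excludes alternative settings while the background — same agent, thing, recipient (Marisol / the blueprint / Mateo) — is held fixed.
Fact (3) shares the background with a different setting (at dusk) — counterexample.
(Fact (6) would refute a reading with focus on the recipient — but that is not what the question asks.)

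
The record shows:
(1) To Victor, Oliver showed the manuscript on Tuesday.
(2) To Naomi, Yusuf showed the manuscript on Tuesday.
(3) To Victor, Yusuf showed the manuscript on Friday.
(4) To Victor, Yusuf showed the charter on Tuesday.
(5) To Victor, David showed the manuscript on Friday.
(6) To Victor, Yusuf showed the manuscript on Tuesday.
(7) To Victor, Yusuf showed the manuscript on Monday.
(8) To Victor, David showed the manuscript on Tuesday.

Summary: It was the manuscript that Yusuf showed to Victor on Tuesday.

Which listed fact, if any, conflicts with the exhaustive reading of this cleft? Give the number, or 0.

The cleft puts "the manuscript" in focus and presupposes the open proposition with agent = Yusuf, recipient = Victor, setting = on Tuesday.
The exhaustive reading says no other thing fits that background.
Fact (4) shares the background but with thing = the charter; exhaustivity is violated.

4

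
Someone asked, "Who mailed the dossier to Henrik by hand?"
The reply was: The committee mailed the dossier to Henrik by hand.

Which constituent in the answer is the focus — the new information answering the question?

The wh-word "who" asks about the subject (agent).
In the answer, "the dossier", "to Henrik" and "by hand" are given — repeated from the question.
The constituent filling the subject (agent) gap is "the committee"; that is the focus and would carry nuclear stress.

the committee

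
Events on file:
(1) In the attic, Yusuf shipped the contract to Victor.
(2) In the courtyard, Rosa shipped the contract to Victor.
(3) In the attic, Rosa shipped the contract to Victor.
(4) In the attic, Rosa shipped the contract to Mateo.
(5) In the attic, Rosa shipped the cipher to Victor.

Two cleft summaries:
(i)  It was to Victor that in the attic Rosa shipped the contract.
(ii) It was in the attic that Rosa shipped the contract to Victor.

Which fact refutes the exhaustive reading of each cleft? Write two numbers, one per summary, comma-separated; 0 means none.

4, 2

Summary (i) focuses "Victor" (the recipient); background agent = Rosa, thing = the contract, setting = in the attic. Fact (4) matches that background with recipient = Mateo — refutes (i).
Summary (ii) focuses "in the attic" (the setting); background agent = Rosa, thing = the contract, recipient = Victor. Fact (2) matches that background with setting = in the courtyard — refutes (ii).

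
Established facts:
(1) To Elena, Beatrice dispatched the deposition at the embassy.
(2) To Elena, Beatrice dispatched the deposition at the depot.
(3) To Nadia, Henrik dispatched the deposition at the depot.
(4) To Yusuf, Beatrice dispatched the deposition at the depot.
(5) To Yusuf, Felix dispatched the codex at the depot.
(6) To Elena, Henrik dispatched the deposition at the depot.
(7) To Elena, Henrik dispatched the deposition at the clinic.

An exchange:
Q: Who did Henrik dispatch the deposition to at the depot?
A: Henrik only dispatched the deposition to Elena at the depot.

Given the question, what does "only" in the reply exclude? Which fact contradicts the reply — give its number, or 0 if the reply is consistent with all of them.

The question "Who did ... to ...?" targets the recipient, so in the reply the focus falls on "Elena".
So "only" ranges over recipients; the rest (Henrik as agent and the deposition as thing and at the depot as setting) is presupposed.
Fact (3) keeps Henrik as agent and the deposition as thing and at the depot as setting but has recipient = Nadia; that refutes the reply.
(Fact (7) would refute a reading with focus on the setting — but that is not what the question asks.)

3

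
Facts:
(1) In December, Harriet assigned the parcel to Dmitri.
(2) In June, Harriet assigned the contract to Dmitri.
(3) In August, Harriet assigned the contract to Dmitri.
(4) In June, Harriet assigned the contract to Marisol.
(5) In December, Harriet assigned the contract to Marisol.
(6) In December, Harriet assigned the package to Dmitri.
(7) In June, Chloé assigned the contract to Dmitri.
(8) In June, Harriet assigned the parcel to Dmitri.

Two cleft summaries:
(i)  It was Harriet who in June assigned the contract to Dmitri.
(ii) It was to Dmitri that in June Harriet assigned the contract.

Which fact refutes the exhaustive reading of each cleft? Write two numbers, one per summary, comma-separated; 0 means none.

Summary (i) focuses "Harriet" (the agent); background the contract as thing and Dmitri as recipient and in June as setting. Fact (7) matches that background with agent = Chloé — refutes (i).
Summary (ii) focuses "Dmitri" (the recipient); background Harriet as agent and the contract as thing and in June as setting. Fact (4) matches that background with recipient = Marisol — refutes (ii).

7, 4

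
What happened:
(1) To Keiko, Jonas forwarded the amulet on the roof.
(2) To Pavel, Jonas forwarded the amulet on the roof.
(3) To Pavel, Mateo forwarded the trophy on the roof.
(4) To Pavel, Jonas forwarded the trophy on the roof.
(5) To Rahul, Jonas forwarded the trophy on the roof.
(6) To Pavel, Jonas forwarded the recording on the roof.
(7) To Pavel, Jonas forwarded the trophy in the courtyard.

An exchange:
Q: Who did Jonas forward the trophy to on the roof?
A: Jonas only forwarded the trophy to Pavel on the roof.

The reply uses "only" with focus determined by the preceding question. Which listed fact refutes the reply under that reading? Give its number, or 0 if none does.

The question "Who did ... to ...?" targets the recipient, so in the reply the focus falls on "Pavel".
"Only" then excludes alternative recipients while the background — Jonas as agent and the trophy as thing and on the roof as setting — is held fixed.
Fact (5) keeps Jonas as agent and the trophy as thing and on the roof as setting but has recipient = Rahul; that refutes the reply.
(Fact (2) would refute a reading with focus on the thing — but that is not what the question asks.)

5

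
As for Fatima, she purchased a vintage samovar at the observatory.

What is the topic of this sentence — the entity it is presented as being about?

The construction explicitly marks "Fatima" as what the sentence is about — the topic.
The remainder of the clause is the comment (what is said about the topic).

Fatima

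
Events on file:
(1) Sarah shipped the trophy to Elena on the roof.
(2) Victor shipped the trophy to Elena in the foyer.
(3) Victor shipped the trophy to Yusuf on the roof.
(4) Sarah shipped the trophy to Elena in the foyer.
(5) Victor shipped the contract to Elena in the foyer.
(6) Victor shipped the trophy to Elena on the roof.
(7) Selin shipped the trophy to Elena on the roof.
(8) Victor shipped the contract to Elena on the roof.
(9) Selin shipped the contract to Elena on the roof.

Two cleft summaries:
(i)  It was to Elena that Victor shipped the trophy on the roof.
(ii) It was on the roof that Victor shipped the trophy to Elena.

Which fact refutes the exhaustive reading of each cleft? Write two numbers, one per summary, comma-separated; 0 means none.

3, 2

(i): focus "Elena". Looking for same agent, thing, setting (Victor / the trophy / on the roof) with some other recipient — fact (3) has Yusuf there. Refuted.
(ii): focus "on the roof". Looking for same agent, thing, recipient (Victor / the trophy / Elena) with some other setting — fact (2) has in the foyer there. Refuted.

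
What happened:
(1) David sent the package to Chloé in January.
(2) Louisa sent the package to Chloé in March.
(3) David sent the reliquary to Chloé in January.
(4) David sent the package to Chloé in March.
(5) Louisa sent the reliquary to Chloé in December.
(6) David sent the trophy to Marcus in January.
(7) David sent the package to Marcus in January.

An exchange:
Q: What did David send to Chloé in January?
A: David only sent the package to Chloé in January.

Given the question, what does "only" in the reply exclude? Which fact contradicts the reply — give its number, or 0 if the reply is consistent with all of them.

Answering "What did ...?" puts focus on the thing — here, "the package".
So "only" ranges over things; the rest (agent = David, recipient = Chloé, setting = in January) is presupposed.
Fact (3) shares the background with a different thing (the reliquary) — counterexample.
(Fact (7) would refute a reading with focus on the recipient — but that is not what the question asks.)

3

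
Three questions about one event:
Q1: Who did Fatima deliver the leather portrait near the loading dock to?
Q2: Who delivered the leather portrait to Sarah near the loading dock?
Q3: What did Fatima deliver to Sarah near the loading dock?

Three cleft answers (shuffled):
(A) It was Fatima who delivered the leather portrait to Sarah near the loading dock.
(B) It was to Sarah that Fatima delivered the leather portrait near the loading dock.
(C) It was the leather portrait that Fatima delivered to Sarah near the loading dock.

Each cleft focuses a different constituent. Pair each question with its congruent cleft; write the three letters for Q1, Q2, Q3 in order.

Q1 asks about the recipient; cleft (B) focuses "to Sarah", which is the recipient — so Q1 → B.
Q2 asks about the subject (agent); cleft (A) focuses "Fatima", which is the subject (agent) — so Q2 → A.
Q3 asks about the direct object; cleft (C) focuses "the leather portrait", which is the direct object — so Q3 → C.
Mapping: Q1→B, Q2→A, Q3→C.

BAC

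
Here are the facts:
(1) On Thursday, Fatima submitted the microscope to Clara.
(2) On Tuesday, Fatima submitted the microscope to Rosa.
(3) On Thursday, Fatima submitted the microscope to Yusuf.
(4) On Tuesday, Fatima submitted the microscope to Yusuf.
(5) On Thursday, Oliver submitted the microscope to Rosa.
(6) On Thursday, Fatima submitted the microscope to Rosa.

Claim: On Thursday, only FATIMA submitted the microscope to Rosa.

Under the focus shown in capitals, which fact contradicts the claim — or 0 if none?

5

The capitals mark "Fatima" as focus. So "only" rules out other agents, with the rest (the microscope as thing and Rosa as recipient and on Thursday as setting) as background.
Fact (5) matches on the microscope as thing and Rosa as recipient and on Thursday as setting, but has agent = Oliver instead. That refutes the claim.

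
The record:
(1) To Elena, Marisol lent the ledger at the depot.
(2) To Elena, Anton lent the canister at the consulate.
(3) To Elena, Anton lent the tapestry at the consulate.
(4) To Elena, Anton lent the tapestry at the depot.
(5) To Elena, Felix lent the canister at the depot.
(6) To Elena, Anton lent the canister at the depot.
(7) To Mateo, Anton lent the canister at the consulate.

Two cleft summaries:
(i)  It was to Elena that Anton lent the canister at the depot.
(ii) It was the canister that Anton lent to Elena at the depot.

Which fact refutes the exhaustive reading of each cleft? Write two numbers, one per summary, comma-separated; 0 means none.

0, 4

(i): focus "Elena". No fact shares Anton as agent and the canister as thing and at the depot as setting with a different recipient. 0.
(ii): focus "the canister". Looking for Anton as agent and Elena as recipient and at the depot as setting with some other thing — fact (4) has the tapestry there. Refuted.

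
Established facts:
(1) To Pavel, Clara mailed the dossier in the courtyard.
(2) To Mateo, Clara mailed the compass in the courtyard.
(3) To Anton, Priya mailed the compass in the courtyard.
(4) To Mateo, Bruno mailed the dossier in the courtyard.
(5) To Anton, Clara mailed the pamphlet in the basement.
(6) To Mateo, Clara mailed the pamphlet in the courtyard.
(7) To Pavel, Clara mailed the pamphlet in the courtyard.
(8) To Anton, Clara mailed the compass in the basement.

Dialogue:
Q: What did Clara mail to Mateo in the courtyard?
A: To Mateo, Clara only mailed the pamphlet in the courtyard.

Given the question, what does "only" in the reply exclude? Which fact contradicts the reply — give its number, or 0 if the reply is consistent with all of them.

The question "What did ...?" targets the thing, so in the reply the focus falls on "the pamphlet".
"Only" then excludes alternative things while the background — same agent, recipient, setting (Clara / Mateo / in the courtyard) — is held fixed.
Fact (2) keeps same agent, recipient, setting (Clara / Mateo / in the courtyard) but has thing = the compass; that refutes the reply.
(Fact (7) would refute a reading with focus on the recipient — but that is not what the question asks.)

2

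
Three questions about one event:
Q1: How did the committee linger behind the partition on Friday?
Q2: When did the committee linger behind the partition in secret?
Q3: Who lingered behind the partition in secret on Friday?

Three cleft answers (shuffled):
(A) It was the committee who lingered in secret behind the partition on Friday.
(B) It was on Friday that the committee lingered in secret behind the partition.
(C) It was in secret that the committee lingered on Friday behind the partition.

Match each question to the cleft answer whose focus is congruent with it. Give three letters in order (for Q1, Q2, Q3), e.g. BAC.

CBA

Q1 asks about the manner; cleft (C) focuses "in secret", which is the manner — so Q1 → C.
Q2 asks about the time; cleft (B) focuses "on Friday", which is the time — so Q2 → B.
Q3 asks about the subject (agent); cleft (A) focuses "the committee", which is the subject (agent) — so Q3 → A.
Mapping: Q1→C, Q2→B, Q3→A.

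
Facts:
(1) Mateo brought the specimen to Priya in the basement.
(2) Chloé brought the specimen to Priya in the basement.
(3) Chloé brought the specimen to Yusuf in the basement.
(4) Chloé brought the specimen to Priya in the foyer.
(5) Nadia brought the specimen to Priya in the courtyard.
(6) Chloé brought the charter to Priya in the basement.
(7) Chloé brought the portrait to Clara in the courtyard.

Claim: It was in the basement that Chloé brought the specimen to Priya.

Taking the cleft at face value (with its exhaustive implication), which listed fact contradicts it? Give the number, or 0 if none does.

4

Focus of the cleft: "in the basement" (the setting). Presupposed background: Chloé as agent and the specimen as thing and Priya as recipient.
Exhaustivity: in the basement is the only setting satisfying that background.
Fact (4) shares the background but with setting = in the foyer; exhaustivity is violated.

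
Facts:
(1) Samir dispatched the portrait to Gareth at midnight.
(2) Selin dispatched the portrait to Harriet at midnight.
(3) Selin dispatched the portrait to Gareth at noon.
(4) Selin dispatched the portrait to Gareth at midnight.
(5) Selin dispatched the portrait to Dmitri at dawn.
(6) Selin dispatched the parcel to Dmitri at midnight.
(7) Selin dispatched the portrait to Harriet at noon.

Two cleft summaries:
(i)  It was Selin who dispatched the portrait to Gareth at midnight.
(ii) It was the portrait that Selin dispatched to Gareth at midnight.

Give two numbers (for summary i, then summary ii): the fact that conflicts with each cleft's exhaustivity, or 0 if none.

1, 0

Summary (i) focuses "Selin" (the agent); background thing = the portrait, recipient = Gareth, setting = at midnight. Fact (1) matches that background with agent = Samir — refutes (i).
Summary (ii) focuses "the portrait" (the thing); background agent = Selin, recipient = Gareth, setting = at midnight. No fact matches that background with a different thing, so 0.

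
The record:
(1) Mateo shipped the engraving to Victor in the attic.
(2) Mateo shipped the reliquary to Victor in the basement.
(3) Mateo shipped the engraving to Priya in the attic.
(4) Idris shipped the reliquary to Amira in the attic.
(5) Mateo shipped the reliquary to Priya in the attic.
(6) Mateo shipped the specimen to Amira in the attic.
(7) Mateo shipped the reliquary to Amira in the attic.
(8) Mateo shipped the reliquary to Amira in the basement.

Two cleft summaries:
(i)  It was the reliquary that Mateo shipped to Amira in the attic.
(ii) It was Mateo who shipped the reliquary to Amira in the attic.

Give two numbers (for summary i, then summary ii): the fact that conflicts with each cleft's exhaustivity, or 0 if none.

6, 4

Summary (i) focuses "the reliquary" (the thing); background Mateo as agent and Amira as recipient and in the attic as setting. Fact (6) matches that background with thing = the specimen — refutes (i).
Summary (ii) focuses "Mateo" (the agent); background the reliquary as thing and Amira as recipient and in the attic as setting. Fact (4) matches that background with agent = Idris — refutes (ii).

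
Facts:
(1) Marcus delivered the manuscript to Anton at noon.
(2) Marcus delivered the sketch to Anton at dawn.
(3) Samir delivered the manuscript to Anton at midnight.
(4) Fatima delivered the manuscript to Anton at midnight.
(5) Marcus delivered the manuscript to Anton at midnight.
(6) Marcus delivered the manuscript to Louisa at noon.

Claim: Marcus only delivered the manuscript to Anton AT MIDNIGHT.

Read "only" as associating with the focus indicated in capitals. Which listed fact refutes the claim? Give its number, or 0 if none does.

1

Focus (in capitals) is "at midnight" — the setting. "Only" excludes alternative settings while holding fixed agent = Marcus, thing = the manuscript, recipient = Anton.
Fact (1) matches on agent = Marcus, thing = the manuscript, recipient = Anton, but has setting = at noon instead. That refutes the claim.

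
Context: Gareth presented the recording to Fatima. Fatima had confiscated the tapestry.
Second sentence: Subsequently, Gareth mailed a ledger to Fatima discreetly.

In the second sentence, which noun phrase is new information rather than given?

"Gareth" and "Fatima" in the second sentence are given — already mentioned in the context.
"a ledger" has no antecedent in the context; it is discourse-new (the indefinite article also signals a new referent).

a ledger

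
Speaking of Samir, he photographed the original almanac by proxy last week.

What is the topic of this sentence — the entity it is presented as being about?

Samir

The construction explicitly marks "Samir" as what the sentence is about — the topic.
The remainder of the clause is the comment (what is said about the topic).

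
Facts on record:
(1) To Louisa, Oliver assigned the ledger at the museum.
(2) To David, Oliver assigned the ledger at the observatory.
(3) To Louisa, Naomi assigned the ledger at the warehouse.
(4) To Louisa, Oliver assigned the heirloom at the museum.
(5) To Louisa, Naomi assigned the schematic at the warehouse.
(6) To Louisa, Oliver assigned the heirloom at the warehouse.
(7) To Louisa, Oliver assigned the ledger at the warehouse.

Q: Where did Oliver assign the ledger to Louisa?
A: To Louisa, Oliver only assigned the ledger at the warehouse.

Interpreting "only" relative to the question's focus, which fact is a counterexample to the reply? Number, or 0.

1

Answering "Where did ...?" puts focus on the setting — here, "at the warehouse".
So "only" ranges over settings; the rest (agent = Oliver, thing = the ledger, recipient = Louisa) is presupposed.
Fact (1) keeps agent = Oliver, thing = the ledger, recipient = Louisa but has setting = at the museum; that refutes the reply.
(Fact (6) would refute a reading with focus on the thing — but that is not what the question asks.)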